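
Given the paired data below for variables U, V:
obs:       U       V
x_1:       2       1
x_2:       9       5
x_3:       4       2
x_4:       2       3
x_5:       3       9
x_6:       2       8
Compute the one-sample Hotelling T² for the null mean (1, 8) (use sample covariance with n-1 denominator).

Step 1 — sample mean vector:
  mean(U) = (2 + 9 + 4 + 2 + 3 + 2) / 6 = 22/6 = 3.6667
  mean(V) = (1 + 5 + 2 + 3 + 9 + 8) / 6 = 28/6 = 4.6667
  x̄ = (3.6667, 4.6667),  deviation x̄ - mu_0 = (3.6667, 4.6667) - (1, 8) = (2.6667, -3.3333).

Step 2 — sample covariance matrix, S[i,j] = (1/(n-1)) · Σ_k (x_{k,i} - mean_i) · (x_{k,j} - mean_j), divisor n-1 = 5:
  S[U,U] = ((-1.6667)·(-1.6667) + (5.3333)·(5.3333) + (0.3333)·(0.3333) + (-1.6667)·(-1.6667) + (-0.6667)·(-0.6667) + (-1.6667)·(-1.6667)) / 5 = 37.3333/5 = 7.4667
  S[U,V] = ((-1.6667)·(-3.6667) + (5.3333)·(0.3333) + (0.3333)·(-2.6667) + (-1.6667)·(-1.6667) + (-0.6667)·(4.3333) + (-1.6667)·(3.3333)) / 5 = 1.3333/5 = 0.2667
  S[V,V] = ((-3.6667)·(-3.6667) + (0.3333)·(0.3333) + (-2.6667)·(-2.6667) + (-1.6667)·(-1.6667) + (4.3333)·(4.3333) + (3.3333)·(3.3333)) / 5 = 53.3333/5 = 10.6667
  S = [[7.4667, 0.2667],
 [0.2667, 10.6667]].

Step 3 — invert S. det(S) = 7.4667·10.6667 - (0.2667)² = 79.5733.
  S^{-1} = (1/det) · [[d, -b], [-b, a]] = [[0.134, -0.0034],
 [-0.0034, 0.0938]].

Step 4 — quadratic form (x̄ - mu_0)^T · S^{-1} · (x̄ - mu_0):
  S^{-1} · (x̄ - mu_0) = (0.3686, -0.3217),
  (x̄ - mu_0)^T · [...] = (2.6667)·(0.3686) + (-3.3333)·(-0.3217) = 2.0554.

Step 5 — scale by n: T² = 6 · 2.0554 = 12.3324.

T² ≈ 12.3324


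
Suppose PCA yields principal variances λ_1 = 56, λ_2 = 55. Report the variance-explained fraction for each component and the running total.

Step 1 — total variance = trace(Sigma) = Σ λ_i = 56 + 55 = 111.

Step 2 — fraction explained by component i = λ_i / Σ λ:
  PC1: 56/111 = 0.5045
  PC2: 55/111 = 0.4955

Step 3 — cumulative fraction after k components = (λ_1 + ... + λ_k) / Σ λ:
  k = 1: 56/111 = 0.5045
  k = 2: (56 + 55)/111 = 111/111 = 1

Summary (fraction, with percent):

explained: PC1 0.5045 (50.45%), PC2 0.4955 (49.55%);  cumulative: 0.5045, 1


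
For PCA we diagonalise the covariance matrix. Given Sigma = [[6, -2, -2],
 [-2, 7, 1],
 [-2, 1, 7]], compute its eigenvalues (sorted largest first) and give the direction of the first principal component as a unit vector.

Step 1 — characteristic polynomial p(λ) = det(λI - Sigma) = λ³ - tr·λ² + c_1·λ - det, where tr = trace, c_1 = sum of the principal 2×2 minors, det = det(Sigma):
  tr = 6 + 7 + 7 = 20,
  c_1 = (6·7 - (-2)²) + (6·7 - (-2)²) + (7·7 - (1)²) = 38 + 38 + 48 = 124,
  det = 6·(7·7 - (1)²) - (-2)·((-2)·7 - (1)·(-2)) + (-2)·((-2)·(1) - 7·(-2)) = 6·(48) - (-2)·(-12) + (-2)·(12) = 240.
  So p(λ) = λ³ - 20λ² + 124λ - 240.
Step 2 — look for an integer root (rational root theorem: any rational root is an integer divisor of 240). Testing λ = 4:
  p(4) = 64 - 320 + 496 - 240 = 0  ✓
  Dividing out (λ - 4): p(λ) = (λ - 4)(λ² - 16λ + 60).
Step 3 — remaining eigenvalues from the quadratic λ² - 16λ + 60 = 0:
  Δ = 16² - 4·60 = 256 - 240 = 16,  λ = (16 ± √16)/2 = (16 ± 4)/2 = 10 or 6.
  Sorted: λ_1 = 10,  λ_2 = 6,  λ_3 = 4  (check: sum = 20 = tr ✓).

Step 4 — unit eigenvector for λ_1 = 10: v spans the null space of (Sigma - λ_1 I), whose rows are
  r_1 = (-4, -2, -2),  r_2 = (-2, -3, 1),  r_3 = (-2, 1, -3).
  v is orthogonal to every row, so take v ∝ r_1 × r_2 = ((-2)·(1) - (-2)·(-3), (-2)·(-2) - (-4)·(1), (-4)·(-3) - (-2)·(-2)) = (-8, 8, 8).
  Rescale (divide by 8; multiply by -1 so the first nonzero entry is positive): u = (1, -1, -1).
  ||u|| = √((1)² + (-1)² + (-1)²) = √(3) ≈ 1.7321,  v_1 = u/||u|| ≈ (0.5774, -0.5774, -0.5774) (||v_1|| = 1).

λ_1 = 10,  λ_2 = 6,  λ_3 = 4;  v_1 ≈ (0.5774, -0.5774, -0.5774)


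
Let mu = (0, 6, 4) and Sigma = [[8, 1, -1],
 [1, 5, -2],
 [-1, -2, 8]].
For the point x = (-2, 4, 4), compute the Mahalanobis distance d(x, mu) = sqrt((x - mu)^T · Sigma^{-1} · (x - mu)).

Step 1 — centre the observation: (x - mu) = (-2, -2, 0).

Step 2 — invert Sigma (cofactor / det for 3×3, or solve directly):
  Sigma^{-1} = [[0.129, -0.0215, 0.0108],
 [-0.0215, 0.2258, 0.0538],
 [0.0108, 0.0538, 0.1398]].

Step 3 — form the quadratic (x - mu)^T · Sigma^{-1} · (x - mu):
  Sigma^{-1} · (x - mu) = (-0.2151, -0.4086, -0.129).
  (x - mu)^T · [Sigma^{-1} · (x - mu)] = (-2)·(-0.2151) + (-2)·(-0.4086) + (0)·(-0.129) = 1.2473.

Step 4 — take square root: d = √(1.2473) ≈ 1.1168.

d(x, mu) = √(1.2473) ≈ 1.1168


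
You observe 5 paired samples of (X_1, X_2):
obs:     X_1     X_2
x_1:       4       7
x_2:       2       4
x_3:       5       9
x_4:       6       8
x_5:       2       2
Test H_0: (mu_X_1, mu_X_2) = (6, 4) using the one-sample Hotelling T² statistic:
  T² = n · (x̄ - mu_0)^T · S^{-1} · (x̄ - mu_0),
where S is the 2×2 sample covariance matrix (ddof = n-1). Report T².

Step 1 — sample mean vector:
  mean(X_1) = (4 + 2 + 5 + 6 + 2) / 5 = 19/5 = 3.8
  mean(X_2) = (7 + 4 + 9 + 8 + 2) / 5 = 30/5 = 6
  x̄ = (3.8, 6),  deviation x̄ - mu_0 = (3.8, 6) - (6, 4) = (-2.2, 2).

Step 2 — sample covariance matrix, S[i,j] = (1/(n-1)) · Σ_k (x_{k,i} - mean_i) · (x_{k,j} - mean_j), divisor n-1 = 4:
  S[X_1,X_1] = ((0.2)·(0.2) + (-1.8)·(-1.8) + (1.2)·(1.2) + (2.2)·(2.2) + (-1.8)·(-1.8)) / 4 = 12.8/4 = 3.2
  S[X_1,X_2] = ((0.2)·(1) + (-1.8)·(-2) + (1.2)·(3) + (2.2)·(2) + (-1.8)·(-4)) / 4 = 19/4 = 4.75
  S[X_2,X_2] = ((1)·(1) + (-2)·(-2) + (3)·(3) + (2)·(2) + (-4)·(-4)) / 4 = 34/4 = 8.5
  S = [[3.2, 4.75],
 [4.75, 8.5]].

Step 3 — invert S. det(S) = 3.2·8.5 - (4.75)² = 4.6375.
  S^{-1} = (1/det) · [[d, -b], [-b, a]] = [[1.8329, -1.0243],
 [-1.0243, 0.69]].

Step 4 — quadratic form (x̄ - mu_0)^T · S^{-1} · (x̄ - mu_0):
  S^{-1} · (x̄ - mu_0) = (-6.0809, 3.6334),
  (x̄ - mu_0)^T · [...] = (-2.2)·(-6.0809) + (2)·(3.6334) = 20.6447.

Step 5 — scale by n: T² = 5 · 20.6447 = 103.2237.

T² ≈ 103.2237


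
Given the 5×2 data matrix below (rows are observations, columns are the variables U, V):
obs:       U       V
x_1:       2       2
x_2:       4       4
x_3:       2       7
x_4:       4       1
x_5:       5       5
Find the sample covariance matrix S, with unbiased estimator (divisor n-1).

Step 1 — column means:
  mean(U) = (2 + 4 + 2 + 4 + 5) / 5 = 17/5 = 3.4
  mean(V) = (2 + 4 + 7 + 1 + 5) / 5 = 19/5 = 3.8

Step 2 — sample covariance S[i,j] = (1/(n-1)) · Σ_k (x_{k,i} - mean_i) · (x_{k,j} - mean_j), with n-1 = 4.
  S[U,U] = ((-1.4)·(-1.4) + (0.6)·(0.6) + (-1.4)·(-1.4) + (0.6)·(0.6) + (1.6)·(1.6)) / 4 = 7.2/4 = 1.8
  S[U,V] = ((-1.4)·(-1.8) + (0.6)·(0.2) + (-1.4)·(3.2) + (0.6)·(-2.8) + (1.6)·(1.2)) / 4 = -1.6/4 = -0.4
  S[V,V] = ((-1.8)·(-1.8) + (0.2)·(0.2) + (3.2)·(3.2) + (-2.8)·(-2.8) + (1.2)·(1.2)) / 4 = 22.8/4 = 5.7

S is symmetric (S[j,i] = S[i,j]). Assembling:

S = [[1.8, -0.4],
 [-0.4, 5.7]]


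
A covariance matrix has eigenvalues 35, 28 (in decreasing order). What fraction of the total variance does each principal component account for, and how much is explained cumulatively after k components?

Step 1 — total variance = trace(Sigma) = Σ λ_i = 35 + 28 = 63.

Step 2 — fraction explained by component i = λ_i / Σ λ:
  PC1: 35/63 = 0.5556
  PC2: 28/63 = 0.4444

Step 3 — cumulative fraction after k components = (λ_1 + ... + λ_k) / Σ λ:
  k = 1: 35/63 = 0.5556
  k = 2: (35 + 28)/63 = 63/63 = 1

Summary (fraction, with percent):

explained: PC1 0.5556 (55.56%), PC2 0.4444 (44.44%);  cumulative: 0.5556, 1


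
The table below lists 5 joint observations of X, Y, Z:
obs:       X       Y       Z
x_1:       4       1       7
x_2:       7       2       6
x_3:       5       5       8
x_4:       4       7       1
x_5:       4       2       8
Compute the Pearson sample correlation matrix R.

Step 1 — column means:
  mean(X) = (4 + 7 + 5 + 4 + 4) / 5 = 24/5 = 4.8
  mean(Y) = (1 + 2 + 5 + 7 + 2) / 5 = 17/5 = 3.4
  mean(Z) = (7 + 6 + 8 + 1 + 8) / 5 = 30/5 = 6

Step 2 — sample variances and covariances s[i,j] = (1/(n-1)) · Σ_k (x_{k,i} - mean_i) · (x_{k,j} - mean_j), with n-1 = 4:
  s[X,X] = ((-0.8)·(-0.8) + (2.2)·(2.2) + (0.2)·(0.2) + (-0.8)·(-0.8) + (-0.8)·(-0.8)) / 4 = 6.8/4 = 1.7
  s[X,Y] = ((-0.8)·(-2.4) + (2.2)·(-1.4) + (0.2)·(1.6) + (-0.8)·(3.6) + (-0.8)·(-1.4)) / 4 = -2.6/4 = -0.65
  s[X,Z] = ((-0.8)·(1) + (2.2)·(0) + (0.2)·(2) + (-0.8)·(-5) + (-0.8)·(2)) / 4 = 2/4 = 0.5
  s[Y,Y] = ((-2.4)·(-2.4) + (-1.4)·(-1.4) + (1.6)·(1.6) + (3.6)·(3.6) + (-1.4)·(-1.4)) / 4 = 25.2/4 = 6.3
  s[Y,Z] = ((-2.4)·(1) + (-1.4)·(0) + (1.6)·(2) + (3.6)·(-5) + (-1.4)·(2)) / 4 = -20/4 = -5
  s[Z,Z] = ((1)·(1) + (0)·(0) + (2)·(2) + (-5)·(-5) + (2)·(2)) / 4 = 34/4 = 8.5
  Sample standard deviations s_i = √(s[i,i]):
  s(X) = √(1.7) = 1.3038
  s(Y) = √(6.3) = 2.51
  s(Z) = √(8.5) = 2.9155

Step 3 — r_{ij} = s_{ij} / (s_i · s_j):
  r[X,X] = 1 (diagonal).
  r[X,Y] = -0.65 / (1.3038 · 2.51) = -0.65 / 3.2726 = -0.1986
  r[X,Z] = 0.5 / (1.3038 · 2.9155) = 0.5 / 3.8013 = 0.1315
  r[Y,Y] = 1 (diagonal).
  r[Y,Z] = -5 / (2.51 · 2.9155) = -5 / 7.3178 = -0.6833
  r[Z,Z] = 1 (diagonal).

R is symmetric with unit diagonal. Assembling:

R = [[1, -0.1986, 0.1315],
 [-0.1986, 1, -0.6833],
 [0.1315, -0.6833, 1]]


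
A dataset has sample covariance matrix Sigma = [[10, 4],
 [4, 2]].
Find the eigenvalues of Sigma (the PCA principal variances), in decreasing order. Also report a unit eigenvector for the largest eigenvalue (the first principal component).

Step 1 — characteristic polynomial of 2×2 Sigma:
  det(Sigma - λI) = λ² - trace · λ + det = 0.
  trace = 10 + 2 = 12, det = 10·2 - (4)² = 4.
Step 2 — discriminant:
  Δ = trace² - 4·det = 144 - 16 = 128.
Step 3 — eigenvalues:
  λ = (trace ± √Δ)/2 = (12 ± 11.3137)/2,
  λ_1 = 11.6569,  λ_2 = 0.3431.

Step 4 — unit eigenvector for λ_1: solve (Sigma - λ_1 I)v = 0. First row:
  (10 - 11.6569)·v_x + (4)·v_y = 0, i.e. (-1.6569)·v_x + (4)·v_y = 0,
  so v ∝ (b, λ_1 - a) = (4, 1.6569) = u.
  ||u|| = √((4)² + (1.6569)²) = √(18.7452) ≈ 4.3296,
  v_1 = u/||u|| ≈ (0.9239, 0.3827) (||v_1|| = 1).

λ_1 = 11.6569,  λ_2 = 0.3431;  v_1 ≈ (0.9239, 0.3827)


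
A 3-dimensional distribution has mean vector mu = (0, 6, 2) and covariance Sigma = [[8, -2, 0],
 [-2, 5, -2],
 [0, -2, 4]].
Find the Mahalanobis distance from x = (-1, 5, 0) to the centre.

Step 1 — centre the observation: (x - mu) = (-1, -1, -2).

Step 2 — invert Sigma (cofactor / det for 3×3, or solve directly):
  Sigma^{-1} = [[0.1429, 0.0714, 0.0357],
 [0.0714, 0.2857, 0.1429],
 [0.0357, 0.1429, 0.3214]].

Step 3 — form the quadratic (x - mu)^T · Sigma^{-1} · (x - mu):
  Sigma^{-1} · (x - mu) = (-0.2857, -0.6429, -0.8214).
  (x - mu)^T · [Sigma^{-1} · (x - mu)] = (-1)·(-0.2857) + (-1)·(-0.6429) + (-2)·(-0.8214) = 2.5714.

Step 4 — take square root: d = √(2.5714) ≈ 1.6036.

d(x, mu) = √(2.5714) ≈ 1.6036


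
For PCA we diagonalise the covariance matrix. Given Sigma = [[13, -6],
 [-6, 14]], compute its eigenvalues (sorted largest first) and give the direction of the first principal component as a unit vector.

Step 1 — characteristic polynomial of 2×2 Sigma:
  det(Sigma - λI) = λ² - trace · λ + det = 0.
  trace = 13 + 14 = 27, det = 13·14 - (-6)² = 146.
Step 2 — discriminant:
  Δ = trace² - 4·det = 729 - 584 = 145.
Step 3 — eigenvalues:
  λ = (trace ± √Δ)/2 = (27 ± 12.0416)/2,
  λ_1 = 19.5208,  λ_2 = 7.4792.

Step 4 — unit eigenvector for λ_1: solve (Sigma - λ_1 I)v = 0. First row:
  (13 - 19.5208)·v_x + (-6)·v_y = 0, i.e. (-6.5208)·v_x + (-6)·v_y = 0,
  so v ∝ (b, λ_1 - a) = (-6, 6.5208); multiply by -1 so the first entry is positive: u = (6, -6.5208).
  ||u|| = √((6)² + (-6.5208)²) = √(78.5208) ≈ 8.8612,
  v_1 = u/||u|| ≈ (0.6771, -0.7359) (||v_1|| = 1).

λ_1 = 19.5208,  λ_2 = 7.4792;  v_1 ≈ (0.6771, -0.7359)


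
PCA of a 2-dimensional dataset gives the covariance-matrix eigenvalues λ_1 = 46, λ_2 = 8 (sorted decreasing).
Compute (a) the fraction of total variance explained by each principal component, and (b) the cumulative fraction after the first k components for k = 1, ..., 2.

Step 1 — total variance = trace(Sigma) = Σ λ_i = 46 + 8 = 54.

Step 2 — fraction explained by component i = λ_i / Σ λ:
  PC1: 46/54 = 0.8519
  PC2: 8/54 = 0.1481

Step 3 — cumulative fraction after k components = (λ_1 + ... + λ_k) / Σ λ:
  k = 1: 46/54 = 0.8519
  k = 2: (46 + 8)/54 = 54/54 = 1

Summary (fraction, with percent):

explained: PC1 0.8519 (85.19%), PC2 0.1481 (14.81%);  cumulative: 0.8519, 1


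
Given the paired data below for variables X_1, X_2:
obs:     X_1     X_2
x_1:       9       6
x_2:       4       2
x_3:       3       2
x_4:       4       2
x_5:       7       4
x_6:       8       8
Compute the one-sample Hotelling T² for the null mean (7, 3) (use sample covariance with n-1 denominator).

Step 1 — sample mean vector:
  mean(X_1) = (9 + 4 + 3 + 4 + 7 + 8) / 6 = 35/6 = 5.8333
  mean(X_2) = (6 + 2 + 2 + 2 + 4 + 8) / 6 = 24/6 = 4
  x̄ = (5.8333, 4),  deviation x̄ - mu_0 = (5.8333, 4) - (7, 3) = (-1.1667, 1).

Step 2 — sample covariance matrix, S[i,j] = (1/(n-1)) · Σ_k (x_{k,i} - mean_i) · (x_{k,j} - mean_j), divisor n-1 = 5:
  S[X_1,X_1] = ((3.1667)·(3.1667) + (-1.8333)·(-1.8333) + (-2.8333)·(-2.8333) + (-1.8333)·(-1.8333) + (1.1667)·(1.1667) + (2.1667)·(2.1667)) / 5 = 30.8333/5 = 6.1667
  S[X_1,X_2] = ((3.1667)·(2) + (-1.8333)·(-2) + (-2.8333)·(-2) + (-1.8333)·(-2) + (1.1667)·(0) + (2.1667)·(4)) / 5 = 28/5 = 5.6
  S[X_2,X_2] = ((2)·(2) + (-2)·(-2) + (-2)·(-2) + (-2)·(-2) + (0)·(0) + (4)·(4)) / 5 = 32/5 = 6.4
  S = [[6.1667, 5.6],
 [5.6, 6.4]].

Step 3 — invert S. det(S) = 6.1667·6.4 - (5.6)² = 8.1067.
  S^{-1} = (1/det) · [[d, -b], [-b, a]] = [[0.7895, -0.6908],
 [-0.6908, 0.7607]].

Step 4 — quadratic form (x̄ - mu_0)^T · S^{-1} · (x̄ - mu_0):
  S^{-1} · (x̄ - mu_0) = (-1.6118, 1.5666),
  (x̄ - mu_0)^T · [...] = (-1.1667)·(-1.6118) + (1)·(1.5666) = 3.4471.

Step 5 — scale by n: T² = 6 · 3.4471 = 20.6826.

T² ≈ 20.6826


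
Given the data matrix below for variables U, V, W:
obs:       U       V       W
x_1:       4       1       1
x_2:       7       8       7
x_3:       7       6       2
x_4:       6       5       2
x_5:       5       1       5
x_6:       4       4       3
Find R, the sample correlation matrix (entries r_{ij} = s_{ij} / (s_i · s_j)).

Step 1 — column means:
  mean(U) = (4 + 7 + 7 + 6 + 5 + 4) / 6 = 33/6 = 5.5
  mean(V) = (1 + 8 + 6 + 5 + 1 + 4) / 6 = 25/6 = 4.1667
  mean(W) = (1 + 7 + 2 + 2 + 5 + 3) / 6 = 20/6 = 3.3333

Step 2 — sample variances and covariances s[i,j] = (1/(n-1)) · Σ_k (x_{k,i} - mean_i) · (x_{k,j} - mean_j), with n-1 = 5:
  s[U,U] = ((-1.5)·(-1.5) + (1.5)·(1.5) + (1.5)·(1.5) + (0.5)·(0.5) + (-0.5)·(-0.5) + (-1.5)·(-1.5)) / 5 = 9.5/5 = 1.9
  s[U,V] = ((-1.5)·(-3.1667) + (1.5)·(3.8333) + (1.5)·(1.8333) + (0.5)·(0.8333) + (-0.5)·(-3.1667) + (-1.5)·(-0.1667)) / 5 = 15.5/5 = 3.1
  s[U,W] = ((-1.5)·(-2.3333) + (1.5)·(3.6667) + (1.5)·(-1.3333) + (0.5)·(-1.3333) + (-0.5)·(1.6667) + (-1.5)·(-0.3333)) / 5 = 6/5 = 1.2
  s[V,V] = ((-3.1667)·(-3.1667) + (3.8333)·(3.8333) + (1.8333)·(1.8333) + (0.8333)·(0.8333) + (-3.1667)·(-3.1667) + (-0.1667)·(-0.1667)) / 5 = 38.8333/5 = 7.7667
  s[V,W] = ((-3.1667)·(-2.3333) + (3.8333)·(3.6667) + (1.8333)·(-1.3333) + (0.8333)·(-1.3333) + (-3.1667)·(1.6667) + (-0.1667)·(-0.3333)) / 5 = 12.6667/5 = 2.5333
  s[W,W] = ((-2.3333)·(-2.3333) + (3.6667)·(3.6667) + (-1.3333)·(-1.3333) + (-1.3333)·(-1.3333) + (1.6667)·(1.6667) + (-0.3333)·(-0.3333)) / 5 = 25.3333/5 = 5.0667
  Sample standard deviations s_i = √(s[i,i]):
  s(U) = √(1.9) = 1.3784
  s(V) = √(7.7667) = 2.7869
  s(W) = √(5.0667) = 2.2509

Step 3 — r_{ij} = s_{ij} / (s_i · s_j):
  r[U,U] = 1 (diagonal).
  r[U,V] = 3.1 / (1.3784 · 2.7869) = 3.1 / 3.8414 = 0.807
  r[U,W] = 1.2 / (1.3784 · 2.2509) = 1.2 / 3.1027 = 0.3868
  r[V,V] = 1 (diagonal).
  r[V,W] = 2.5333 / (2.7869 · 2.2509) = 2.5333 / 6.273 = 0.4038
  r[W,W] = 1 (diagonal).

R is symmetric with unit diagonal. Assembling:

R = [[1, 0.807, 0.3868],
 [0.807, 1, 0.4038],
 [0.3868, 0.4038, 1]]


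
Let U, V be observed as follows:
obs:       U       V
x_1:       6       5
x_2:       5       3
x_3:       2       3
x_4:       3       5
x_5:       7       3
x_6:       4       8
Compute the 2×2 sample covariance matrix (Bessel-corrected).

Step 1 — column means:
  mean(U) = (6 + 5 + 2 + 3 + 7 + 4) / 6 = 27/6 = 4.5
  mean(V) = (5 + 3 + 3 + 5 + 3 + 8) / 6 = 27/6 = 4.5

Step 2 — sample covariance S[i,j] = (1/(n-1)) · Σ_k (x_{k,i} - mean_i) · (x_{k,j} - mean_j), with n-1 = 5.
  S[U,U] = ((1.5)·(1.5) + (0.5)·(0.5) + (-2.5)·(-2.5) + (-1.5)·(-1.5) + (2.5)·(2.5) + (-0.5)·(-0.5)) / 5 = 17.5/5 = 3.5
  S[U,V] = ((1.5)·(0.5) + (0.5)·(-1.5) + (-2.5)·(-1.5) + (-1.5)·(0.5) + (2.5)·(-1.5) + (-0.5)·(3.5)) / 5 = -2.5/5 = -0.5
  S[V,V] = ((0.5)·(0.5) + (-1.5)·(-1.5) + (-1.5)·(-1.5) + (0.5)·(0.5) + (-1.5)·(-1.5) + (3.5)·(3.5)) / 5 = 19.5/5 = 3.9

S is symmetric (S[j,i] = S[i,j]). Assembling:

S = [[3.5, -0.5],
 [-0.5, 3.9]]


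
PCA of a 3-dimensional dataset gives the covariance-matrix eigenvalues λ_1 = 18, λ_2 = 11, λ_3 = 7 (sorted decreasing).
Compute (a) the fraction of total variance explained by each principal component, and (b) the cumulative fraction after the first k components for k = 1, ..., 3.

Step 1 — total variance = trace(Sigma) = Σ λ_i = 18 + 11 + 7 = 36.

Step 2 — fraction explained by component i = λ_i / Σ λ:
  PC1: 18/36 = 0.5
  PC2: 11/36 = 0.3056
  PC3: 7/36 = 0.1944

Step 3 — cumulative fraction after k components = (λ_1 + ... + λ_k) / Σ λ:
  k = 1: 18/36 = 0.5
  k = 2: (18 + 11)/36 = 29/36 = 0.8056
  k = 3: (18 + 11 + 7)/36 = 36/36 = 1

Summary (fraction, with percent):

explained: PC1 0.5 (50%), PC2 0.3056 (30.56%), PC3 0.1944 (19.44%);  cumulative: 0.5, 0.8056, 1


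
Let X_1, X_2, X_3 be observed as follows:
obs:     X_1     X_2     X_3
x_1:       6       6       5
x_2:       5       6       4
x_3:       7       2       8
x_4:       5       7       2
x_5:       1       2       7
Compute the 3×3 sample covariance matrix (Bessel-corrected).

Step 1 — column means:
  mean(X_1) = (6 + 5 + 7 + 5 + 1) / 5 = 24/5 = 4.8
  mean(X_2) = (6 + 6 + 2 + 7 + 2) / 5 = 23/5 = 4.6
  mean(X_3) = (5 + 4 + 8 + 2 + 7) / 5 = 26/5 = 5.2

Step 2 — sample covariance S[i,j] = (1/(n-1)) · Σ_k (x_{k,i} - mean_i) · (x_{k,j} - mean_j), with n-1 = 4.
  S[X_1,X_1] = ((1.2)·(1.2) + (0.2)·(0.2) + (2.2)·(2.2) + (0.2)·(0.2) + (-3.8)·(-3.8)) / 4 = 20.8/4 = 5.2
  S[X_1,X_2] = ((1.2)·(1.4) + (0.2)·(1.4) + (2.2)·(-2.6) + (0.2)·(2.4) + (-3.8)·(-2.6)) / 4 = 6.6/4 = 1.65
  S[X_1,X_3] = ((1.2)·(-0.2) + (0.2)·(-1.2) + (2.2)·(2.8) + (0.2)·(-3.2) + (-3.8)·(1.8)) / 4 = -1.8/4 = -0.45
  S[X_2,X_2] = ((1.4)·(1.4) + (1.4)·(1.4) + (-2.6)·(-2.6) + (2.4)·(2.4) + (-2.6)·(-2.6)) / 4 = 23.2/4 = 5.8
  S[X_2,X_3] = ((1.4)·(-0.2) + (1.4)·(-1.2) + (-2.6)·(2.8) + (2.4)·(-3.2) + (-2.6)·(1.8)) / 4 = -21.6/4 = -5.4
  S[X_3,X_3] = ((-0.2)·(-0.2) + (-1.2)·(-1.2) + (2.8)·(2.8) + (-3.2)·(-3.2) + (1.8)·(1.8)) / 4 = 22.8/4 = 5.7

S is symmetric (S[j,i] = S[i,j]). Assembling:

S = [[5.2, 1.65, -0.45],
 [1.65, 5.8, -5.4],
 [-0.45, -5.4, 5.7]]


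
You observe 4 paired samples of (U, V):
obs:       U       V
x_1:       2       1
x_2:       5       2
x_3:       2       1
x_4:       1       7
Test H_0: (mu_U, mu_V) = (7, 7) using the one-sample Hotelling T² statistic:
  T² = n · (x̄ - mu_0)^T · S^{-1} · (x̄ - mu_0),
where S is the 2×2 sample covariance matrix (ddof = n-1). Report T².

Step 1 — sample mean vector:
  mean(U) = (2 + 5 + 2 + 1) / 4 = 10/4 = 2.5
  mean(V) = (1 + 2 + 1 + 7) / 4 = 11/4 = 2.75
  x̄ = (2.5, 2.75),  deviation x̄ - mu_0 = (2.5, 2.75) - (7, 7) = (-4.5, -4.25).

Step 2 — sample covariance matrix, S[i,j] = (1/(n-1)) · Σ_k (x_{k,i} - mean_i) · (x_{k,j} - mean_j), divisor n-1 = 3:
  S[U,U] = ((-0.5)·(-0.5) + (2.5)·(2.5) + (-0.5)·(-0.5) + (-1.5)·(-1.5)) / 3 = 9/3 = 3
  S[U,V] = ((-0.5)·(-1.75) + (2.5)·(-0.75) + (-0.5)·(-1.75) + (-1.5)·(4.25)) / 3 = -6.5/3 = -2.1667
  S[V,V] = ((-1.75)·(-1.75) + (-0.75)·(-0.75) + (-1.75)·(-1.75) + (4.25)·(4.25)) / 3 = 24.75/3 = 8.25
  S = [[3, -2.1667],
 [-2.1667, 8.25]].

Step 3 — invert S. det(S) = 3·8.25 - (-2.1667)² = 20.0556.
  S^{-1} = (1/det) · [[d, -b], [-b, a]] = [[0.4114, 0.108],
 [0.108, 0.1496]].

Step 4 — quadratic form (x̄ - mu_0)^T · S^{-1} · (x̄ - mu_0):
  S^{-1} · (x̄ - mu_0) = (-2.3102, -1.1219),
  (x̄ - mu_0)^T · [...] = (-4.5)·(-2.3102) + (-4.25)·(-1.1219) = 15.1641.

Step 5 — scale by n: T² = 4 · 15.1641 = 60.6565.

T² ≈ 60.6565


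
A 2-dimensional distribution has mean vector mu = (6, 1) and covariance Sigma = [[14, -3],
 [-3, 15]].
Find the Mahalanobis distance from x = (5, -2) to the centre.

Step 1 — centre the observation: (x - mu) = (-1, -3).

Step 2 — invert Sigma. det(Sigma) = 14·15 - (-3)² = 201.
  Sigma^{-1} = (1/det) · [[d, -b], [-b, a]] = [[0.0746, 0.0149],
 [0.0149, 0.0697]].

Step 3 — form the quadratic (x - mu)^T · Sigma^{-1} · (x - mu):
  Sigma^{-1} · (x - mu) = (-0.1194, -0.2239).
  (x - mu)^T · [Sigma^{-1} · (x - mu)] = (-1)·(-0.1194) + (-3)·(-0.2239) = 0.791.

Step 4 — take square root: d = √(0.791) ≈ 0.8894.

d(x, mu) = √(0.791) ≈ 0.8894


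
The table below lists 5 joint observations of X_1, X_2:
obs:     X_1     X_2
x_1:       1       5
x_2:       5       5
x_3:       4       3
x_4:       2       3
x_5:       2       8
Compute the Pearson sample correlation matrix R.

Step 1 — column means:
  mean(X_1) = (1 + 5 + 4 + 2 + 2) / 5 = 14/5 = 2.8
  mean(X_2) = (5 + 5 + 3 + 3 + 8) / 5 = 24/5 = 4.8

Step 2 — sample variances and covariances s[i,j] = (1/(n-1)) · Σ_k (x_{k,i} - mean_i) · (x_{k,j} - mean_j), with n-1 = 4:
  s[X_1,X_1] = ((-1.8)·(-1.8) + (2.2)·(2.2) + (1.2)·(1.2) + (-0.8)·(-0.8) + (-0.8)·(-0.8)) / 4 = 10.8/4 = 2.7
  s[X_1,X_2] = ((-1.8)·(0.2) + (2.2)·(0.2) + (1.2)·(-1.8) + (-0.8)·(-1.8) + (-0.8)·(3.2)) / 4 = -3.2/4 = -0.8
  s[X_2,X_2] = ((0.2)·(0.2) + (0.2)·(0.2) + (-1.8)·(-1.8) + (-1.8)·(-1.8) + (3.2)·(3.2)) / 4 = 16.8/4 = 4.2
  Sample standard deviations s_i = √(s[i,i]):
  s(X_1) = √(2.7) = 1.6432
  s(X_2) = √(4.2) = 2.0494

Step 3 — r_{ij} = s_{ij} / (s_i · s_j):
  r[X_1,X_1] = 1 (diagonal).
  r[X_1,X_2] = -0.8 / (1.6432 · 2.0494) = -0.8 / 3.3675 = -0.2376
  r[X_2,X_2] = 1 (diagonal).

R is symmetric with unit diagonal. Assembling:

R = [[1, -0.2376],
 [-0.2376, 1]]


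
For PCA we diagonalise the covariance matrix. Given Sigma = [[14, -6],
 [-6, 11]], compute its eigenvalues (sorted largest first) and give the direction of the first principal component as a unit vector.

Step 1 — characteristic polynomial of 2×2 Sigma:
  det(Sigma - λI) = λ² - trace · λ + det = 0.
  trace = 14 + 11 = 25, det = 14·11 - (-6)² = 118.
Step 2 — discriminant:
  Δ = trace² - 4·det = 625 - 472 = 153.
Step 3 — eigenvalues:
  λ = (trace ± √Δ)/2 = (25 ± 12.3693)/2,
  λ_1 = 18.6847,  λ_2 = 6.3153.

Step 4 — unit eigenvector for λ_1: solve (Sigma - λ_1 I)v = 0. First row:
  (14 - 18.6847)·v_x + (-6)·v_y = 0, i.e. (-4.6847)·v_x + (-6)·v_y = 0,
  so v ∝ (b, λ_1 - a) = (-6, 4.6847); multiply by -1 so the first entry is positive: u = (6, -4.6847).
  ||u|| = √((6)² + (-4.6847)²) = √(57.946) ≈ 7.6122,
  v_1 = u/||u|| ≈ (0.7882, -0.6154) (||v_1|| = 1).

λ_1 = 18.6847,  λ_2 = 6.3153;  v_1 ≈ (0.7882, -0.6154)


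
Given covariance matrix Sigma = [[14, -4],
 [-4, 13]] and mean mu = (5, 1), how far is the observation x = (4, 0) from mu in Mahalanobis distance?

Step 1 — centre the observation: (x - mu) = (-1, -1).

Step 2 — invert Sigma. det(Sigma) = 14·13 - (-4)² = 166.
  Sigma^{-1} = (1/det) · [[d, -b], [-b, a]] = [[0.0783, 0.0241],
 [0.0241, 0.0843]].

Step 3 — form the quadratic (x - mu)^T · Sigma^{-1} · (x - mu):
  Sigma^{-1} · (x - mu) = (-0.1024, -0.1084).
  (x - mu)^T · [Sigma^{-1} · (x - mu)] = (-1)·(-0.1024) + (-1)·(-0.1084) = 0.2108.

Step 4 — take square root: d = √(0.2108) ≈ 0.4592.

d(x, mu) = √(0.2108) ≈ 0.4592


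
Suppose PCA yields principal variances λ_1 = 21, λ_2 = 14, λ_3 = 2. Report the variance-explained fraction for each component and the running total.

Step 1 — total variance = trace(Sigma) = Σ λ_i = 21 + 14 + 2 = 37.

Step 2 — fraction explained by component i = λ_i / Σ λ:
  PC1: 21/37 = 0.5676
  PC2: 14/37 = 0.3784
  PC3: 2/37 = 0.0541

Step 3 — cumulative fraction after k components = (λ_1 + ... + λ_k) / Σ λ:
  k = 1: 21/37 = 0.5676
  k = 2: (21 + 14)/37 = 35/37 = 0.9459
  k = 3: (21 + 14 + 2)/37 = 37/37 = 1

Summary (fraction, with percent):

explained: PC1 0.5676 (56.76%), PC2 0.3784 (37.84%), PC3 0.0541 (5.41%);  cumulative: 0.5676, 0.9459, 1


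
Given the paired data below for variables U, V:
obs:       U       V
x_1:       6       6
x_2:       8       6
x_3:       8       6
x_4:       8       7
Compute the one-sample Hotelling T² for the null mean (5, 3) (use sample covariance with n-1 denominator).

Step 1 — sample mean vector:
  mean(U) = (6 + 8 + 8 + 8) / 4 = 30/4 = 7.5
  mean(V) = (6 + 6 + 6 + 7) / 4 = 25/4 = 6.25
  x̄ = (7.5, 6.25),  deviation x̄ - mu_0 = (7.5, 6.25) - (5, 3) = (2.5, 3.25).

Step 2 — sample covariance matrix, S[i,j] = (1/(n-1)) · Σ_k (x_{k,i} - mean_i) · (x_{k,j} - mean_j), divisor n-1 = 3:
  S[U,U] = ((-1.5)·(-1.5) + (0.5)·(0.5) + (0.5)·(0.5) + (0.5)·(0.5)) / 3 = 3/3 = 1
  S[U,V] = ((-1.5)·(-0.25) + (0.5)·(-0.25) + (0.5)·(-0.25) + (0.5)·(0.75)) / 3 = 0.5/3 = 0.1667
  S[V,V] = ((-0.25)·(-0.25) + (-0.25)·(-0.25) + (-0.25)·(-0.25) + (0.75)·(0.75)) / 3 = 0.75/3 = 0.25
  S = [[1, 0.1667],
 [0.1667, 0.25]].

Step 3 — invert S. det(S) = 1·0.25 - (0.1667)² = 0.2222.
  S^{-1} = (1/det) · [[d, -b], [-b, a]] = [[1.125, -0.75],
 [-0.75, 4.5]].

Step 4 — quadratic form (x̄ - mu_0)^T · S^{-1} · (x̄ - mu_0):
  S^{-1} · (x̄ - mu_0) = (0.375, 12.75),
  (x̄ - mu_0)^T · [...] = (2.5)·(0.375) + (3.25)·(12.75) = 42.375.

Step 5 — scale by n: T² = 4 · 42.375 = 169.5.

T² ≈ 169.5


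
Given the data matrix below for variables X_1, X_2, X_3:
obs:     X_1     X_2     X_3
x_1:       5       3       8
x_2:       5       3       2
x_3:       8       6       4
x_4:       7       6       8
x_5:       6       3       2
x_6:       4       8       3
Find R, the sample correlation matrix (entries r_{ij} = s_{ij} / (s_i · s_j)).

Step 1 — column means:
  mean(X_1) = (5 + 5 + 8 + 7 + 6 + 4) / 6 = 35/6 = 5.8333
  mean(X_2) = (3 + 3 + 6 + 6 + 3 + 8) / 6 = 29/6 = 4.8333
  mean(X_3) = (8 + 2 + 4 + 8 + 2 + 3) / 6 = 27/6 = 4.5

Step 2 — sample variances and covariances s[i,j] = (1/(n-1)) · Σ_k (x_{k,i} - mean_i) · (x_{k,j} - mean_j), with n-1 = 5:
  s[X_1,X_1] = ((-0.8333)·(-0.8333) + (-0.8333)·(-0.8333) + (2.1667)·(2.1667) + (1.1667)·(1.1667) + (0.1667)·(0.1667) + (-1.8333)·(-1.8333)) / 5 = 10.8333/5 = 2.1667
  s[X_1,X_2] = ((-0.8333)·(-1.8333) + (-0.8333)·(-1.8333) + (2.1667)·(1.1667) + (1.1667)·(1.1667) + (0.1667)·(-1.8333) + (-1.8333)·(3.1667)) / 5 = 0.8333/5 = 0.1667
  s[X_1,X_3] = ((-0.8333)·(3.5) + (-0.8333)·(-2.5) + (2.1667)·(-0.5) + (1.1667)·(3.5) + (0.1667)·(-2.5) + (-1.8333)·(-1.5)) / 5 = 4.5/5 = 0.9
  s[X_2,X_2] = ((-1.8333)·(-1.8333) + (-1.8333)·(-1.8333) + (1.1667)·(1.1667) + (1.1667)·(1.1667) + (-1.8333)·(-1.8333) + (3.1667)·(3.1667)) / 5 = 22.8333/5 = 4.5667
  s[X_2,X_3] = ((-1.8333)·(3.5) + (-1.8333)·(-2.5) + (1.1667)·(-0.5) + (1.1667)·(3.5) + (-1.8333)·(-2.5) + (3.1667)·(-1.5)) / 5 = 1.5/5 = 0.3
  s[X_3,X_3] = ((3.5)·(3.5) + (-2.5)·(-2.5) + (-0.5)·(-0.5) + (3.5)·(3.5) + (-2.5)·(-2.5) + (-1.5)·(-1.5)) / 5 = 39.5/5 = 7.9
  Sample standard deviations s_i = √(s[i,i]):
  s(X_1) = √(2.1667) = 1.472
  s(X_2) = √(4.5667) = 2.137
  s(X_3) = √(7.9) = 2.8107

Step 3 — r_{ij} = s_{ij} / (s_i · s_j):
  r[X_1,X_1] = 1 (diagonal).
  r[X_1,X_2] = 0.1667 / (1.472 · 2.137) = 0.1667 / 3.1455 = 0.053
  r[X_1,X_3] = 0.9 / (1.472 · 2.8107) = 0.9 / 4.1372 = 0.2175
  r[X_2,X_2] = 1 (diagonal).
  r[X_2,X_3] = 0.3 / (2.137 · 2.8107) = 0.3 / 6.0064 = 0.0499
  r[X_3,X_3] = 1 (diagonal).

R is symmetric with unit diagonal. Assembling:

R = [[1, 0.053, 0.2175],
 [0.053, 1, 0.0499],
 [0.2175, 0.0499, 1]]


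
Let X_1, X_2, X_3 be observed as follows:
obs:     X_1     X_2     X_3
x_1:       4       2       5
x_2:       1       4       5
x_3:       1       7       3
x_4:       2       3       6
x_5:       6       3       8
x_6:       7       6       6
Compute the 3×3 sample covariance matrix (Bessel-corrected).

Step 1 — column means:
  mean(X_1) = (4 + 1 + 1 + 2 + 6 + 7) / 6 = 21/6 = 3.5
  mean(X_2) = (2 + 4 + 7 + 3 + 3 + 6) / 6 = 25/6 = 4.1667
  mean(X_3) = (5 + 5 + 3 + 6 + 8 + 6) / 6 = 33/6 = 5.5

Step 2 — sample covariance S[i,j] = (1/(n-1)) · Σ_k (x_{k,i} - mean_i) · (x_{k,j} - mean_j), with n-1 = 5.
  S[X_1,X_1] = ((0.5)·(0.5) + (-2.5)·(-2.5) + (-2.5)·(-2.5) + (-1.5)·(-1.5) + (2.5)·(2.5) + (3.5)·(3.5)) / 5 = 33.5/5 = 6.7
  S[X_1,X_2] = ((0.5)·(-2.1667) + (-2.5)·(-0.1667) + (-2.5)·(2.8333) + (-1.5)·(-1.1667) + (2.5)·(-1.1667) + (3.5)·(1.8333)) / 5 = -2.5/5 = -0.5
  S[X_1,X_3] = ((0.5)·(-0.5) + (-2.5)·(-0.5) + (-2.5)·(-2.5) + (-1.5)·(0.5) + (2.5)·(2.5) + (3.5)·(0.5)) / 5 = 14.5/5 = 2.9
  S[X_2,X_2] = ((-2.1667)·(-2.1667) + (-0.1667)·(-0.1667) + (2.8333)·(2.8333) + (-1.1667)·(-1.1667) + (-1.1667)·(-1.1667) + (1.8333)·(1.8333)) / 5 = 18.8333/5 = 3.7667
  S[X_2,X_3] = ((-2.1667)·(-0.5) + (-0.1667)·(-0.5) + (2.8333)·(-2.5) + (-1.1667)·(0.5) + (-1.1667)·(2.5) + (1.8333)·(0.5)) / 5 = -8.5/5 = -1.7
  S[X_3,X_3] = ((-0.5)·(-0.5) + (-0.5)·(-0.5) + (-2.5)·(-2.5) + (0.5)·(0.5) + (2.5)·(2.5) + (0.5)·(0.5)) / 5 = 13.5/5 = 2.7

S is symmetric (S[j,i] = S[i,j]). Assembling:

S = [[6.7, -0.5, 2.9],
 [-0.5, 3.7667, -1.7],
 [2.9, -1.7, 2.7]]


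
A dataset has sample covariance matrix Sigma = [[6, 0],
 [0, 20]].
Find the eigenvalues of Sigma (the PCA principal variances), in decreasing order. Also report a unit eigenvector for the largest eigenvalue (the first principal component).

Step 1 — characteristic polynomial of 2×2 Sigma:
  det(Sigma - λI) = λ² - trace · λ + det = 0.
  trace = 6 + 20 = 26, det = 6·20 - (0)² = 120.
Step 2 — discriminant:
  Δ = trace² - 4·det = 676 - 480 = 196.
Step 3 — eigenvalues:
  λ = (trace ± √Δ)/2 = (26 ± 14)/2,
  λ_1 = 20,  λ_2 = 6.

Step 4 — unit eigenvector for λ_1: Sigma is diagonal, so its eigenvectors are the coordinate axes. λ_1 = 20 is the diagonal entry on the second coordinate axis, hence
  v_1 = (0, 1) (||v_1|| = 1).

λ_1 = 20,  λ_2 = 6;  v_1 ≈ (0, 1)


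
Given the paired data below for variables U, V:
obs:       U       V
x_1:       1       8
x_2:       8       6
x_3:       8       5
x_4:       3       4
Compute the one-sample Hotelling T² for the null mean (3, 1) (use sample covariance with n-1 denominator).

Step 1 — sample mean vector:
  mean(U) = (1 + 8 + 8 + 3) / 4 = 20/4 = 5
  mean(V) = (8 + 6 + 5 + 4) / 4 = 23/4 = 5.75
  x̄ = (5, 5.75),  deviation x̄ - mu_0 = (5, 5.75) - (3, 1) = (2, 4.75).

Step 2 — sample covariance matrix, S[i,j] = (1/(n-1)) · Σ_k (x_{k,i} - mean_i) · (x_{k,j} - mean_j), divisor n-1 = 3:
  S[U,U] = ((-4)·(-4) + (3)·(3) + (3)·(3) + (-2)·(-2)) / 3 = 38/3 = 12.6667
  S[U,V] = ((-4)·(2.25) + (3)·(0.25) + (3)·(-0.75) + (-2)·(-1.75)) / 3 = -7/3 = -2.3333
  S[V,V] = ((2.25)·(2.25) + (0.25)·(0.25) + (-0.75)·(-0.75) + (-1.75)·(-1.75)) / 3 = 8.75/3 = 2.9167
  S = [[12.6667, -2.3333],
 [-2.3333, 2.9167]].

Step 3 — invert S. det(S) = 12.6667·2.9167 - (-2.3333)² = 31.5.
  S^{-1} = (1/det) · [[d, -b], [-b, a]] = [[0.0926, 0.0741],
 [0.0741, 0.4021]].

Step 4 — quadratic form (x̄ - mu_0)^T · S^{-1} · (x̄ - mu_0):
  S^{-1} · (x̄ - mu_0) = (0.537, 2.0582),
  (x̄ - mu_0)^T · [...] = (2)·(0.537) + (4.75)·(2.0582) = 10.8505.

Step 5 — scale by n: T² = 4 · 10.8505 = 43.4021.

T² ≈ 43.4021


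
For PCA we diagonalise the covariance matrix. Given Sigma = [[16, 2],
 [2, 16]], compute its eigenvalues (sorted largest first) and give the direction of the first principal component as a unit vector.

Step 1 — characteristic polynomial of 2×2 Sigma:
  det(Sigma - λI) = λ² - trace · λ + det = 0.
  trace = 16 + 16 = 32, det = 16·16 - (2)² = 252.
Step 2 — discriminant:
  Δ = trace² - 4·det = 1024 - 1008 = 16.
Step 3 — eigenvalues:
  λ = (trace ± √Δ)/2 = (32 ± 4)/2,
  λ_1 = 18,  λ_2 = 14.

Step 4 — unit eigenvector for λ_1: solve (Sigma - λ_1 I)v = 0. First row:
  (16 - 18)·v_x + (2)·v_y = 0, i.e. (-2)·v_x + (2)·v_y = 0,
  so v ∝ (b, λ_1 - a) = (2, 2) = u.
  ||u|| = √((2)² + (2)²) = √(8) ≈ 2.8284,
  v_1 = u/||u|| ≈ (0.7071, 0.7071) (||v_1|| = 1).

λ_1 = 18,  λ_2 = 14;  v_1 ≈ (0.7071, 0.7071)


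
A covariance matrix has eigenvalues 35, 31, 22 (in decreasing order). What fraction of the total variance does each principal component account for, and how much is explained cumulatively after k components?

Step 1 — total variance = trace(Sigma) = Σ λ_i = 35 + 31 + 22 = 88.

Step 2 — fraction explained by component i = λ_i / Σ λ:
  PC1: 35/88 = 0.3977
  PC2: 31/88 = 0.3523
  PC3: 22/88 = 0.25

Step 3 — cumulative fraction after k components = (λ_1 + ... + λ_k) / Σ λ:
  k = 1: 35/88 = 0.3977
  k = 2: (35 + 31)/88 = 66/88 = 0.75
  k = 3: (35 + 31 + 22)/88 = 88/88 = 1

Summary (fraction, with percent):

explained: PC1 0.3977 (39.77%), PC2 0.3523 (35.23%), PC3 0.25 (25%);  cumulative: 0.3977, 0.75, 1


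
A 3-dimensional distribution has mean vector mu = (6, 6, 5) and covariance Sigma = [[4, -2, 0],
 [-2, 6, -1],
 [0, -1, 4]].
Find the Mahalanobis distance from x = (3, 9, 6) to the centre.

Step 1 — centre the observation: (x - mu) = (-3, 3, 1).

Step 2 — invert Sigma (cofactor / det for 3×3, or solve directly):
  Sigma^{-1} = [[0.3026, 0.1053, 0.0263],
 [0.1053, 0.2105, 0.0526],
 [0.0263, 0.0526, 0.2632]].

Step 3 — form the quadratic (x - mu)^T · Sigma^{-1} · (x - mu):
  Sigma^{-1} · (x - mu) = (-0.5658, 0.3684, 0.3421).
  (x - mu)^T · [Sigma^{-1} · (x - mu)] = (-3)·(-0.5658) + (3)·(0.3684) + (1)·(0.3421) = 3.1447.

Step 4 — take square root: d = √(3.1447) ≈ 1.7733.

d(x, mu) = √(3.1447) ≈ 1.7733


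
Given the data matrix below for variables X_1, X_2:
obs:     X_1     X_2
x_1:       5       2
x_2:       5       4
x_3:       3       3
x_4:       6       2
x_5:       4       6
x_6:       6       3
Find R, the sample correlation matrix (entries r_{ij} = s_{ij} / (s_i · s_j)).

Step 1 — column means:
  mean(X_1) = (5 + 5 + 3 + 6 + 4 + 6) / 6 = 29/6 = 4.8333
  mean(X_2) = (2 + 4 + 3 + 2 + 6 + 3) / 6 = 20/6 = 3.3333

Step 2 — sample variances and covariances s[i,j] = (1/(n-1)) · Σ_k (x_{k,i} - mean_i) · (x_{k,j} - mean_j), with n-1 = 5:
  s[X_1,X_1] = ((0.1667)·(0.1667) + (0.1667)·(0.1667) + (-1.8333)·(-1.8333) + (1.1667)·(1.1667) + (-0.8333)·(-0.8333) + (1.1667)·(1.1667)) / 5 = 6.8333/5 = 1.3667
  s[X_1,X_2] = ((0.1667)·(-1.3333) + (0.1667)·(0.6667) + (-1.8333)·(-0.3333) + (1.1667)·(-1.3333) + (-0.8333)·(2.6667) + (1.1667)·(-0.3333)) / 5 = -3.6667/5 = -0.7333
  s[X_2,X_2] = ((-1.3333)·(-1.3333) + (0.6667)·(0.6667) + (-0.3333)·(-0.3333) + (-1.3333)·(-1.3333) + (2.6667)·(2.6667) + (-0.3333)·(-0.3333)) / 5 = 11.3333/5 = 2.2667
  Sample standard deviations s_i = √(s[i,i]):
  s(X_1) = √(1.3667) = 1.169
  s(X_2) = √(2.2667) = 1.5055

Step 3 — r_{ij} = s_{ij} / (s_i · s_j):
  r[X_1,X_1] = 1 (diagonal).
  r[X_1,X_2] = -0.7333 / (1.169 · 1.5055) = -0.7333 / 1.7601 = -0.4167
  r[X_2,X_2] = 1 (diagonal).

R is symmetric with unit diagonal. Assembling:

R = [[1, -0.4167],
 [-0.4167, 1]]


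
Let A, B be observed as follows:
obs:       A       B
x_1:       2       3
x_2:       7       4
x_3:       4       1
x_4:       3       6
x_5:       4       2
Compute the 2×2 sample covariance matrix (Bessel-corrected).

Step 1 — column means:
  mean(A) = (2 + 7 + 4 + 3 + 4) / 5 = 20/5 = 4
  mean(B) = (3 + 4 + 1 + 6 + 2) / 5 = 16/5 = 3.2

Step 2 — sample covariance S[i,j] = (1/(n-1)) · Σ_k (x_{k,i} - mean_i) · (x_{k,j} - mean_j), with n-1 = 4.
  S[A,A] = ((-2)·(-2) + (3)·(3) + (0)·(0) + (-1)·(-1) + (0)·(0)) / 4 = 14/4 = 3.5
  S[A,B] = ((-2)·(-0.2) + (3)·(0.8) + (0)·(-2.2) + (-1)·(2.8) + (0)·(-1.2)) / 4 = 0/4 = 0
  S[B,B] = ((-0.2)·(-0.2) + (0.8)·(0.8) + (-2.2)·(-2.2) + (2.8)·(2.8) + (-1.2)·(-1.2)) / 4 = 14.8/4 = 3.7

S is symmetric (S[j,i] = S[i,j]). Assembling:

S = [[3.5, 0],
 [0, 3.7]]


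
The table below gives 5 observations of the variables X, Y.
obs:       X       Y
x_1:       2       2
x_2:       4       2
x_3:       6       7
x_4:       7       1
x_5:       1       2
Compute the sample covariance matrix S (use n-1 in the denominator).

Step 1 — column means:
  mean(X) = (2 + 4 + 6 + 7 + 1) / 5 = 20/5 = 4
  mean(Y) = (2 + 2 + 7 + 1 + 2) / 5 = 14/5 = 2.8

Step 2 — sample covariance S[i,j] = (1/(n-1)) · Σ_k (x_{k,i} - mean_i) · (x_{k,j} - mean_j), with n-1 = 4.
  S[X,X] = ((-2)·(-2) + (0)·(0) + (2)·(2) + (3)·(3) + (-3)·(-3)) / 4 = 26/4 = 6.5
  S[X,Y] = ((-2)·(-0.8) + (0)·(-0.8) + (2)·(4.2) + (3)·(-1.8) + (-3)·(-0.8)) / 4 = 7/4 = 1.75
  S[Y,Y] = ((-0.8)·(-0.8) + (-0.8)·(-0.8) + (4.2)·(4.2) + (-1.8)·(-1.8) + (-0.8)·(-0.8)) / 4 = 22.8/4 = 5.7

S is symmetric (S[j,i] = S[i,j]). Assembling:

S = [[6.5, 1.75],
 [1.75, 5.7]]


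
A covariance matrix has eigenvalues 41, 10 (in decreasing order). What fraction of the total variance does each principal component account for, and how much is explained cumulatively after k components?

Step 1 — total variance = trace(Sigma) = Σ λ_i = 41 + 10 = 51.

Step 2 — fraction explained by component i = λ_i / Σ λ:
  PC1: 41/51 = 0.8039
  PC2: 10/51 = 0.1961

Step 3 — cumulative fraction after k components = (λ_1 + ... + λ_k) / Σ λ:
  k = 1: 41/51 = 0.8039
  k = 2: (41 + 10)/51 = 51/51 = 1

Summary (fraction, with percent):

explained: PC1 0.8039 (80.39%), PC2 0.1961 (19.61%);  cumulative: 0.8039, 1


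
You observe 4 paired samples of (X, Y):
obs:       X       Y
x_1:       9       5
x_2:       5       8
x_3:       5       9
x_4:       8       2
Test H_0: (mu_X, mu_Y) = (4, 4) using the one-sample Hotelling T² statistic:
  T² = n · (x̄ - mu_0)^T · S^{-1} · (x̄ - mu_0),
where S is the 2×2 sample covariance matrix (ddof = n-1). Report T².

Step 1 — sample mean vector:
  mean(X) = (9 + 5 + 5 + 8) / 4 = 27/4 = 6.75
  mean(Y) = (5 + 8 + 9 + 2) / 4 = 24/4 = 6
  x̄ = (6.75, 6),  deviation x̄ - mu_0 = (6.75, 6) - (4, 4) = (2.75, 2).

Step 2 — sample covariance matrix, S[i,j] = (1/(n-1)) · Σ_k (x_{k,i} - mean_i) · (x_{k,j} - mean_j), divisor n-1 = 3:
  S[X,X] = ((2.25)·(2.25) + (-1.75)·(-1.75) + (-1.75)·(-1.75) + (1.25)·(1.25)) / 3 = 12.75/3 = 4.25
  S[X,Y] = ((2.25)·(-1) + (-1.75)·(2) + (-1.75)·(3) + (1.25)·(-4)) / 3 = -16/3 = -5.3333
  S[Y,Y] = ((-1)·(-1) + (2)·(2) + (3)·(3) + (-4)·(-4)) / 3 = 30/3 = 10
  S = [[4.25, -5.3333],
 [-5.3333, 10]].

Step 3 — invert S. det(S) = 4.25·10 - (-5.3333)² = 14.0556.
  S^{-1} = (1/det) · [[d, -b], [-b, a]] = [[0.7115, 0.3794],
 [0.3794, 0.3024]].

Step 4 — quadratic form (x̄ - mu_0)^T · S^{-1} · (x̄ - mu_0):
  S^{-1} · (x̄ - mu_0) = (2.7154, 1.6482),
  (x̄ - mu_0)^T · [...] = (2.75)·(2.7154) + (2)·(1.6482) = 10.7638.

Step 5 — scale by n: T² = 4 · 10.7638 = 43.0553.

T² ≈ 43.0553


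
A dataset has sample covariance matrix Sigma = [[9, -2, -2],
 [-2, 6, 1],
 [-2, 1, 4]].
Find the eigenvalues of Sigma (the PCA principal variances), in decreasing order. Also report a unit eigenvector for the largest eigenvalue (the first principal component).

Step 1 — characteristic polynomial p(λ) = det(λI - Sigma) = λ³ - tr·λ² + c_1·λ - det, where tr = trace, c_1 = sum of the principal 2×2 minors, det = det(Sigma):
  tr = 9 + 6 + 4 = 19,
  c_1 = (9·6 - (-2)²) + (9·4 - (-2)²) + (6·4 - (1)²) = 50 + 32 + 23 = 105,
  det = 9·(6·4 - (1)²) - (-2)·((-2)·4 - (1)·(-2)) + (-2)·((-2)·(1) - 6·(-2)) = 9·(23) - (-2)·(-6) + (-2)·(10) = 175.
  So p(λ) = λ³ - 19λ² + 105λ - 175.
Step 2 — look for an integer root (rational root theorem: any rational root is an integer divisor of 175). Testing λ = 5:
  p(5) = 125 - 475 + 525 - 175 = 0  ✓
  Dividing out (λ - 5): p(λ) = (λ - 5)(λ² - 14λ + 35).
Step 3 — remaining eigenvalues from the quadratic λ² - 14λ + 35 = 0:
  Δ = 14² - 4·35 = 196 - 140 = 56,  λ = (14 ± √56)/2 = (14 ± 7.4833)/2 ≈ 10.7417 or 3.2583.
  Sorted: λ_1 = 10.7417,  λ_2 = 5,  λ_3 = 3.2583  (check: sum = 19 = tr ✓).

Step 4 — unit eigenvector for λ_1 ≈ 10.7417: v spans the null space of (Sigma - λ_1 I), whose rows are
  r_1 = (-1.7417, -2, -2),  r_2 = (-2, -4.7417, 1),  r_3 = (-2, 1, -6.7417).
  v is orthogonal to every row, so take v ∝ r_1 × r_2 = ((-2)·(1) - (-2)·(-4.7417), (-2)·(-2) - (-1.7417)·(1), (-1.7417)·(-4.7417) - (-2)·(-2)) ≈ (-11.4833, 5.7417, 4.2583).
  Rescale (multiply by -1 so the first nonzero entry is positive): u = (11.4833, -5.7417, -4.2583).
  ||u|| = √((11.4833)² + (-5.7417)² + (-4.2583)²) = √(182.9666) ≈ 13.5265,  v_1 = u/||u|| ≈ (0.8489, -0.4245, -0.3148) (||v_1|| = 1).

λ_1 = 10.7417,  λ_2 = 5,  λ_3 = 3.2583;  v_1 ≈ (0.8489, -0.4245, -0.3148)
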